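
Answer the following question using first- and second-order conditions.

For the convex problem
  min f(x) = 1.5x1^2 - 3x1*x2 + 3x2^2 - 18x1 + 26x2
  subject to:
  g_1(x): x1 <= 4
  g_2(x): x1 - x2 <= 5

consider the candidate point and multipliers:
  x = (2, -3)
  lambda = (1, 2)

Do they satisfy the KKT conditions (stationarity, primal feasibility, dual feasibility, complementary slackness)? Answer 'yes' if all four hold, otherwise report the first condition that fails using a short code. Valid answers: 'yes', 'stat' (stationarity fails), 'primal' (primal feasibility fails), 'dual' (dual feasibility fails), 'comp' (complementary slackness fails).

Gradient of f: grad f(x) = Q x + c = (-3, 2)
Constraint values g_i(x) = a_i^T x - b_i:
  g_1((2, -3)) = -2
  g_2((2, -3)) = 0
Stationarity residual: grad f(x) + sum_i lambda_i a_i = (0, 0)
  -> stationarity OK
Primal feasibility (all g_i <= 0): OK
Dual feasibility (all lambda_i >= 0): OK
Complementary slackness (lambda_i * g_i(x) = 0 for all i): FAILS

Verdict: the first failing condition is complementary_slackness -> comp.

comp


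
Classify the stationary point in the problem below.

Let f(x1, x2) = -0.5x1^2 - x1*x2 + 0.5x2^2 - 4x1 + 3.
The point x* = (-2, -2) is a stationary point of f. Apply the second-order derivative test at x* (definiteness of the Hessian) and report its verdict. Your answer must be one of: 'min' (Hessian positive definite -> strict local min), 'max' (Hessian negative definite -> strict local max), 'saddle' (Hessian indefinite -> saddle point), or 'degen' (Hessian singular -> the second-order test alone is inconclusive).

Compute the Hessian H = grad^2 f:
  H = [[-1, -1], [-1, 1]]
Verify stationarity: grad f(x*) = H x* + g = (0, 0).
Eigenvalues of H: -1.4142, 1.4142.
Eigenvalues have mixed signs, so H is indefinite -> x* is a saddle point.

saddle


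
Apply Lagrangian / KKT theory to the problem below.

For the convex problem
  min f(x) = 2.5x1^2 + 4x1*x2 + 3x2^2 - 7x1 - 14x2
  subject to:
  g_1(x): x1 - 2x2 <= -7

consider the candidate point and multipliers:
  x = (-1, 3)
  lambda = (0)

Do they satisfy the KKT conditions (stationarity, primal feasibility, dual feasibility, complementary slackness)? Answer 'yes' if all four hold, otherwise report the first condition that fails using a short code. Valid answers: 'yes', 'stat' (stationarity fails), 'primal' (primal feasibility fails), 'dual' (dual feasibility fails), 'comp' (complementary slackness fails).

Gradient of f: grad f(x) = Q x + c = (0, 0)
Constraint values g_i(x) = a_i^T x - b_i:
  g_1((-1, 3)) = 0
Stationarity residual: grad f(x) + sum_i lambda_i a_i = (0, 0)
  -> stationarity OK
Primal feasibility (all g_i <= 0): OK
Dual feasibility (all lambda_i >= 0): OK
Complementary slackness (lambda_i * g_i(x) = 0 for all i): OK

Verdict: yes, KKT holds.

yes


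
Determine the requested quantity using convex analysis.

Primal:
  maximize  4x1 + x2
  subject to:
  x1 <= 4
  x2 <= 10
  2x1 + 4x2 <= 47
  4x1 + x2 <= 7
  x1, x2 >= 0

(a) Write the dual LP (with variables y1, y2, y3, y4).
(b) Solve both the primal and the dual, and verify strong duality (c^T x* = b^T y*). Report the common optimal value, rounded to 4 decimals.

The standard primal-dual pair for 'max c^T x s.t. A x <= b, x >= 0' is:
  Dual:  min b^T y  s.t.  A^T y >= c,  y >= 0.

So the dual LP is:
  minimize  4y1 + 10y2 + 47y3 + 7y4
  subject to:
    y1 + 2y3 + 4y4 >= 4
    y2 + 4y3 + y4 >= 1
    y1, y2, y3, y4 >= 0

Solving the primal: x* = (1.75, 0).
  primal value c^T x* = 7.
Solving the dual: y* = (0, 0, 0, 1).
  dual value b^T y* = 7.
Strong duality: c^T x* = b^T y*. Confirmed.

7


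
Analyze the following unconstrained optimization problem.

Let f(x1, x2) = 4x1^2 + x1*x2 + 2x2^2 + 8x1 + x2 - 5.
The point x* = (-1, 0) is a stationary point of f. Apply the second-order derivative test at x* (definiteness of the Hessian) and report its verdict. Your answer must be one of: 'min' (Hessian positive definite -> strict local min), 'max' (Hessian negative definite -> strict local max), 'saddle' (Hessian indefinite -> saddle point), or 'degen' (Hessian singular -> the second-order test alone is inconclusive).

Compute the Hessian H = grad^2 f:
  H = [[8, 1], [1, 4]]
Verify stationarity: grad f(x*) = H x* + g = (0, 0).
Eigenvalues of H: 3.7639, 8.2361.
Both eigenvalues > 0, so H is positive definite -> x* is a strict local min.

min


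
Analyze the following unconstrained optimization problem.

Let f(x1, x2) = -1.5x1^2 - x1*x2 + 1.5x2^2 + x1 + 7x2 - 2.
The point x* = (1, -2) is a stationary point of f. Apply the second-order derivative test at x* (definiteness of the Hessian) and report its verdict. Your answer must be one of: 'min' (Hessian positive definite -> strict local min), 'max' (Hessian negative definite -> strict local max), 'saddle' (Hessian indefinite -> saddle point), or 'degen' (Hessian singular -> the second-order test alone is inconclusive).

Compute the Hessian H = grad^2 f:
  H = [[-3, -1], [-1, 3]]
Verify stationarity: grad f(x*) = H x* + g = (0, 0).
Eigenvalues of H: -3.1623, 3.1623.
Eigenvalues have mixed signs, so H is indefinite -> x* is a saddle point.

saddle


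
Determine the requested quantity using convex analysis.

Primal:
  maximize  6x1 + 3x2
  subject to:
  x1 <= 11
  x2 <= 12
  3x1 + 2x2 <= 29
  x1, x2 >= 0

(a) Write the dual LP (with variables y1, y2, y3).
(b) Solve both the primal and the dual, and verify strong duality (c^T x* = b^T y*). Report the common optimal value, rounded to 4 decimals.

The standard primal-dual pair for 'max c^T x s.t. A x <= b, x >= 0' is:
  Dual:  min b^T y  s.t.  A^T y >= c,  y >= 0.

So the dual LP is:
  minimize  11y1 + 12y2 + 29y3
  subject to:
    y1 + 3y3 >= 6
    y2 + 2y3 >= 3
    y1, y2, y3 >= 0

Solving the primal: x* = (9.6667, 0).
  primal value c^T x* = 58.
Solving the dual: y* = (0, 0, 2).
  dual value b^T y* = 58.
Strong duality: c^T x* = b^T y*. Confirmed.

58


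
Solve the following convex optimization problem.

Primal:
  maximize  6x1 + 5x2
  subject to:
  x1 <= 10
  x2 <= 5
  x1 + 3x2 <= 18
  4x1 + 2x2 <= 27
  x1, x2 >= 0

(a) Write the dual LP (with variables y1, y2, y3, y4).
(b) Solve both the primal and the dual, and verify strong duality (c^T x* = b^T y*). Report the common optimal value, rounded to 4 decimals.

The standard primal-dual pair for 'max c^T x s.t. A x <= b, x >= 0' is:
  Dual:  min b^T y  s.t.  A^T y >= c,  y >= 0.

So the dual LP is:
  minimize  10y1 + 5y2 + 18y3 + 27y4
  subject to:
    y1 + y3 + 4y4 >= 6
    y2 + 3y3 + 2y4 >= 5
    y1, y2, y3, y4 >= 0

Solving the primal: x* = (4.5, 4.5).
  primal value c^T x* = 49.5.
Solving the dual: y* = (0, 0, 0.8, 1.3).
  dual value b^T y* = 49.5.
Strong duality: c^T x* = b^T y*. Confirmed.

49.5


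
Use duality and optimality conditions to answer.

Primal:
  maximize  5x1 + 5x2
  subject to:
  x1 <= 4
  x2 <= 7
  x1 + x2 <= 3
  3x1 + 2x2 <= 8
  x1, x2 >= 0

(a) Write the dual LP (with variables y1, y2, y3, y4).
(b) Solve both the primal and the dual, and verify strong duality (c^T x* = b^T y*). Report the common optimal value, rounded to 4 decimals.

The standard primal-dual pair for 'max c^T x s.t. A x <= b, x >= 0' is:
  Dual:  min b^T y  s.t.  A^T y >= c,  y >= 0.

So the dual LP is:
  minimize  4y1 + 7y2 + 3y3 + 8y4
  subject to:
    y1 + y3 + 3y4 >= 5
    y2 + y3 + 2y4 >= 5
    y1, y2, y3, y4 >= 0

Solving the primal: x* = (2, 1).
  primal value c^T x* = 15.
Solving the dual: y* = (0, 0, 5, 0).
  dual value b^T y* = 15.
Strong duality: c^T x* = b^T y*. Confirmed.

15


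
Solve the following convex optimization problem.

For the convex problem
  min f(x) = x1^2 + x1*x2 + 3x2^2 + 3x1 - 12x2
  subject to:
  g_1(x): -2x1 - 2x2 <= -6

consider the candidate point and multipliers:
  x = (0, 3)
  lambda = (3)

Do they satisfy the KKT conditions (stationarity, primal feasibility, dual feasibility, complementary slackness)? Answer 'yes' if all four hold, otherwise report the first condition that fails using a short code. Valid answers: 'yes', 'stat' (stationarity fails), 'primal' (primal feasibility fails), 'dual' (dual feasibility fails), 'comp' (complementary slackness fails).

Gradient of f: grad f(x) = Q x + c = (6, 6)
Constraint values g_i(x) = a_i^T x - b_i:
  g_1((0, 3)) = 0
Stationarity residual: grad f(x) + sum_i lambda_i a_i = (0, 0)
  -> stationarity OK
Primal feasibility (all g_i <= 0): OK
Dual feasibility (all lambda_i >= 0): OK
Complementary slackness (lambda_i * g_i(x) = 0 for all i): OK

Verdict: yes, KKT holds.

yes


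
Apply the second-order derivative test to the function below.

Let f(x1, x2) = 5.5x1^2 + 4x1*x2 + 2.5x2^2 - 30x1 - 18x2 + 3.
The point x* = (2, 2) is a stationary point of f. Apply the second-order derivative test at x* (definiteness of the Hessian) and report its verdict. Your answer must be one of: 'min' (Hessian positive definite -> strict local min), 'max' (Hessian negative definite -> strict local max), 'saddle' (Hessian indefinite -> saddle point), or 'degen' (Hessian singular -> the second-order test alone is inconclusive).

Compute the Hessian H = grad^2 f:
  H = [[11, 4], [4, 5]]
Verify stationarity: grad f(x*) = H x* + g = (0, 0).
Eigenvalues of H: 3, 13.
Both eigenvalues > 0, so H is positive definite -> x* is a strict local min.

min


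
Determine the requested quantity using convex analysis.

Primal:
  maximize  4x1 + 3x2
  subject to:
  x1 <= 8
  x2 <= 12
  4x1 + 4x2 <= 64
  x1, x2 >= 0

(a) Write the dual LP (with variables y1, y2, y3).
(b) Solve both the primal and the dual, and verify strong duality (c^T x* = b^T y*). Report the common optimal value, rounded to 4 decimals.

The standard primal-dual pair for 'max c^T x s.t. A x <= b, x >= 0' is:
  Dual:  min b^T y  s.t.  A^T y >= c,  y >= 0.

So the dual LP is:
  minimize  8y1 + 12y2 + 64y3
  subject to:
    y1 + 4y3 >= 4
    y2 + 4y3 >= 3
    y1, y2, y3 >= 0

Solving the primal: x* = (8, 8).
  primal value c^T x* = 56.
Solving the dual: y* = (1, 0, 0.75).
  dual value b^T y* = 56.
Strong duality: c^T x* = b^T y*. Confirmed.

56


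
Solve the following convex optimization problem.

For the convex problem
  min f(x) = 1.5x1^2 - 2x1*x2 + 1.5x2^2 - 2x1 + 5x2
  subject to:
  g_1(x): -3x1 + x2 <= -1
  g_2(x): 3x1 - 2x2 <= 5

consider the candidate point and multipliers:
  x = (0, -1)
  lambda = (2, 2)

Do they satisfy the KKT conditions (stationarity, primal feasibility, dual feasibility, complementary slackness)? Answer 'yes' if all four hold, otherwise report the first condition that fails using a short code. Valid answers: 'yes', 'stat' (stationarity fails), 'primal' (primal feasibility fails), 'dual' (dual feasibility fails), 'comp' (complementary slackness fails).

Gradient of f: grad f(x) = Q x + c = (0, 2)
Constraint values g_i(x) = a_i^T x - b_i:
  g_1((0, -1)) = 0
  g_2((0, -1)) = -3
Stationarity residual: grad f(x) + sum_i lambda_i a_i = (0, 0)
  -> stationarity OK
Primal feasibility (all g_i <= 0): OK
Dual feasibility (all lambda_i >= 0): OK
Complementary slackness (lambda_i * g_i(x) = 0 for all i): FAILS

Verdict: the first failing condition is complementary_slackness -> comp.

comp


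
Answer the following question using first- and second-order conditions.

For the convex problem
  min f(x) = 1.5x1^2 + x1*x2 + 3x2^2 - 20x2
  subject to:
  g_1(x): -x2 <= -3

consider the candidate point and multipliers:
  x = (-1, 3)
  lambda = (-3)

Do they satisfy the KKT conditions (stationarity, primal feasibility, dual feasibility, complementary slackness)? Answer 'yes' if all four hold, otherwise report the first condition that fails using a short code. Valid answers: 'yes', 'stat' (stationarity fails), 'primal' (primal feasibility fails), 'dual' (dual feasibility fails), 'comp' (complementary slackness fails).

Gradient of f: grad f(x) = Q x + c = (0, -3)
Constraint values g_i(x) = a_i^T x - b_i:
  g_1((-1, 3)) = 0
Stationarity residual: grad f(x) + sum_i lambda_i a_i = (0, 0)
  -> stationarity OK
Primal feasibility (all g_i <= 0): OK
Dual feasibility (all lambda_i >= 0): FAILS
Complementary slackness (lambda_i * g_i(x) = 0 for all i): OK

Verdict: the first failing condition is dual_feasibility -> dual.

dual


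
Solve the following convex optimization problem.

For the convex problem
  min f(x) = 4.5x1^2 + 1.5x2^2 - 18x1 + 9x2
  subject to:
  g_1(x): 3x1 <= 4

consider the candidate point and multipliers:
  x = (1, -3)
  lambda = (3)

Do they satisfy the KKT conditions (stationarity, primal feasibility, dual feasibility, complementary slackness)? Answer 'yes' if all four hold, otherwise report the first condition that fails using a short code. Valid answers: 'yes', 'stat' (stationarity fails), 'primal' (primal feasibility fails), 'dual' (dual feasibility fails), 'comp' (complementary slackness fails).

Gradient of f: grad f(x) = Q x + c = (-9, 0)
Constraint values g_i(x) = a_i^T x - b_i:
  g_1((1, -3)) = -1
Stationarity residual: grad f(x) + sum_i lambda_i a_i = (0, 0)
  -> stationarity OK
Primal feasibility (all g_i <= 0): OK
Dual feasibility (all lambda_i >= 0): OK
Complementary slackness (lambda_i * g_i(x) = 0 for all i): FAILS

Verdict: the first failing condition is complementary_slackness -> comp.

comp


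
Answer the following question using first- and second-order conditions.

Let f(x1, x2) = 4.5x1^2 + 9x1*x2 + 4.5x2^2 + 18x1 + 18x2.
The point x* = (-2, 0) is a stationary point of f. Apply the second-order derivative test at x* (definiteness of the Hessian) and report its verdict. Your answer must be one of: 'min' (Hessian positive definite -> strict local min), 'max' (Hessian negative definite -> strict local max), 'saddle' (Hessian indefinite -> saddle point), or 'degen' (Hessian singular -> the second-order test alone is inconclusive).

Compute the Hessian H = grad^2 f:
  H = [[9, 9], [9, 9]]
Verify stationarity: grad f(x*) = H x* + g = (0, 0).
Eigenvalues of H: 0, 18.
H has a zero eigenvalue (singular; positive semidefinite but not definite), so H is neither positive definite, negative definite, nor indefinite. The second-order test alone is inconclusive -> degen.
(Indeed, f is constant along the null direction of H through x*, so x* is not a strict local extremum.)

degen


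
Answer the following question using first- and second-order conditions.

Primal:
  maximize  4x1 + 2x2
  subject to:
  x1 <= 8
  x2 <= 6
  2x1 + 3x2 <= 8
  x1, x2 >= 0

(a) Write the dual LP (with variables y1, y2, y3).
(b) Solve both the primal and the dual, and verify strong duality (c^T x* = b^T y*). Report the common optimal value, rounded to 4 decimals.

The standard primal-dual pair for 'max c^T x s.t. A x <= b, x >= 0' is:
  Dual:  min b^T y  s.t.  A^T y >= c,  y >= 0.

So the dual LP is:
  minimize  8y1 + 6y2 + 8y3
  subject to:
    y1 + 2y3 >= 4
    y2 + 3y3 >= 2
    y1, y2, y3 >= 0

Solving the primal: x* = (4, 0).
  primal value c^T x* = 16.
Solving the dual: y* = (0, 0, 2).
  dual value b^T y* = 16.
Strong duality: c^T x* = b^T y*. Confirmed.

16


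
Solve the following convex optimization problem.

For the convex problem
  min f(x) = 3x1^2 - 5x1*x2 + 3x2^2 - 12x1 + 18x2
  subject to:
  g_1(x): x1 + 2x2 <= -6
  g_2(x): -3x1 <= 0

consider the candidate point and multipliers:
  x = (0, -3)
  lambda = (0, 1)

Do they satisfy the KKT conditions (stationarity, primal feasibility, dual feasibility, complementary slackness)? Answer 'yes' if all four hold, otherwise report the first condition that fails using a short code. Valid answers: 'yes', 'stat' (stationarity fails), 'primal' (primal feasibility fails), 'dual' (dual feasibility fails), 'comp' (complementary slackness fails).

Gradient of f: grad f(x) = Q x + c = (3, 0)
Constraint values g_i(x) = a_i^T x - b_i:
  g_1((0, -3)) = 0
  g_2((0, -3)) = 0
Stationarity residual: grad f(x) + sum_i lambda_i a_i = (0, 0)
  -> stationarity OK
Primal feasibility (all g_i <= 0): OK
Dual feasibility (all lambda_i >= 0): OK
Complementary slackness (lambda_i * g_i(x) = 0 for all i): OK

Verdict: yes, KKT holds.

yes


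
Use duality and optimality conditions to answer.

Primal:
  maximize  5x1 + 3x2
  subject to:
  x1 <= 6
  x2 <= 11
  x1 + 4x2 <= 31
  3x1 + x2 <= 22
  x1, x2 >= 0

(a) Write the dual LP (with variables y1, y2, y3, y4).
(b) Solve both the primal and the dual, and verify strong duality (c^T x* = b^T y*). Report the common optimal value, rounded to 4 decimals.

The standard primal-dual pair for 'max c^T x s.t. A x <= b, x >= 0' is:
  Dual:  min b^T y  s.t.  A^T y >= c,  y >= 0.

So the dual LP is:
  minimize  6y1 + 11y2 + 31y3 + 22y4
  subject to:
    y1 + y3 + 3y4 >= 5
    y2 + 4y3 + y4 >= 3
    y1, y2, y3, y4 >= 0

Solving the primal: x* = (5.1818, 6.4545).
  primal value c^T x* = 45.2727.
Solving the dual: y* = (0, 0, 0.3636, 1.5455).
  dual value b^T y* = 45.2727.
Strong duality: c^T x* = b^T y*. Confirmed.

45.2727


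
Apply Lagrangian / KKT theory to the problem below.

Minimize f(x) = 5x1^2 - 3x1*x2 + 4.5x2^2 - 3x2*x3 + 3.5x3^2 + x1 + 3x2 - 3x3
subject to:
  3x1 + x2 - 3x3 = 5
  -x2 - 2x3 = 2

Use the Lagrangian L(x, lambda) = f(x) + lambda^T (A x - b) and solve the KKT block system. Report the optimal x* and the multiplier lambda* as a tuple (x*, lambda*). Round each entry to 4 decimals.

Form the Lagrangian:
  L(x, lambda) = (1/2) x^T Q x + c^T x + lambda^T (A x - b)
Stationarity (grad_x L = 0): Q x + c + A^T lambda = 0.
Primal feasibility: A x = b.

This gives the KKT block system:
  [ Q   A^T ] [ x     ]   [-c ]
  [ A    0  ] [ lambda ] = [ b ]

Solving the linear system:
  x*      = (0.7514, -0.1016, -0.9492)
  lambda* = (-2.9395, -0.2605)
  f(x*)   = 9.2562

x* = (0.7514, -0.1016, -0.9492), lambda* = (-2.9395, -0.2605)


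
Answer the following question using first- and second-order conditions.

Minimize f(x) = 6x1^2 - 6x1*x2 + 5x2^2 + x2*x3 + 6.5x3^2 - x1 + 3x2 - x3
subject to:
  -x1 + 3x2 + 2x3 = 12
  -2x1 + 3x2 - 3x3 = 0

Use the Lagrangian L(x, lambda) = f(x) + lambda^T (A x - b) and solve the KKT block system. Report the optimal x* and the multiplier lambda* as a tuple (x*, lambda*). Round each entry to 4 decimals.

Form the Lagrangian:
  L(x, lambda) = (1/2) x^T Q x + c^T x + lambda^T (A x - b)
Stationarity (grad_x L = 0): Q x + c + A^T lambda = 0.
Primal feasibility: A x = b.

This gives the KKT block system:
  [ Q   A^T ] [ x     ]   [-c ]
  [ A    0  ] [ lambda ] = [ b ]

Solving the linear system:
  x*      = (0.9202, 2.8294, 2.216)
  lambda* = (-11.7252, 2.3955)
  f(x*)   = 73.0272

x* = (0.9202, 2.8294, 2.216), lambda* = (-11.7252, 2.3955)


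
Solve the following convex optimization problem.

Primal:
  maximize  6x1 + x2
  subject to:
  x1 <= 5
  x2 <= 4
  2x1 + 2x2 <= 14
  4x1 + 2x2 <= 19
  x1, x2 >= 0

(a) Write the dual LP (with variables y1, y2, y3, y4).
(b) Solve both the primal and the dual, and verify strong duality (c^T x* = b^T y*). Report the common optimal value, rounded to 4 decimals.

The standard primal-dual pair for 'max c^T x s.t. A x <= b, x >= 0' is:
  Dual:  min b^T y  s.t.  A^T y >= c,  y >= 0.

So the dual LP is:
  minimize  5y1 + 4y2 + 14y3 + 19y4
  subject to:
    y1 + 2y3 + 4y4 >= 6
    y2 + 2y3 + 2y4 >= 1
    y1, y2, y3, y4 >= 0

Solving the primal: x* = (4.75, 0).
  primal value c^T x* = 28.5.
Solving the dual: y* = (0, 0, 0, 1.5).
  dual value b^T y* = 28.5.
Strong duality: c^T x* = b^T y*. Confirmed.

28.5


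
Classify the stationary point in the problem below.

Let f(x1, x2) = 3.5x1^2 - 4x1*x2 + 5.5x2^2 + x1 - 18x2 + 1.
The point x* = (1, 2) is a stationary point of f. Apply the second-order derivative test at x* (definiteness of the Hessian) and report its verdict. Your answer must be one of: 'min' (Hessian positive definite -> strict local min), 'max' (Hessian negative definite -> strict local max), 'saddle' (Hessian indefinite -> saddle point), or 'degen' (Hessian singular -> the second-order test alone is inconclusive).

Compute the Hessian H = grad^2 f:
  H = [[7, -4], [-4, 11]]
Verify stationarity: grad f(x*) = H x* + g = (0, 0).
Eigenvalues of H: 4.5279, 13.4721.
Both eigenvalues > 0, so H is positive definite -> x* is a strict local min.

min


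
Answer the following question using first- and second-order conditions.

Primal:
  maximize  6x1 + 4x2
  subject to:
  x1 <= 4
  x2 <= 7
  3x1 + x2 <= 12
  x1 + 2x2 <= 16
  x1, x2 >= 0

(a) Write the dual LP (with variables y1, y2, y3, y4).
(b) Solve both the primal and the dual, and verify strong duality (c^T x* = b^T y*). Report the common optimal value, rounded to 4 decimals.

The standard primal-dual pair for 'max c^T x s.t. A x <= b, x >= 0' is:
  Dual:  min b^T y  s.t.  A^T y >= c,  y >= 0.

So the dual LP is:
  minimize  4y1 + 7y2 + 12y3 + 16y4
  subject to:
    y1 + 3y3 + y4 >= 6
    y2 + y3 + 2y4 >= 4
    y1, y2, y3, y4 >= 0

Solving the primal: x* = (1.6667, 7).
  primal value c^T x* = 38.
Solving the dual: y* = (0, 2, 2, 0).
  dual value b^T y* = 38.
Strong duality: c^T x* = b^T y*. Confirmed.

38


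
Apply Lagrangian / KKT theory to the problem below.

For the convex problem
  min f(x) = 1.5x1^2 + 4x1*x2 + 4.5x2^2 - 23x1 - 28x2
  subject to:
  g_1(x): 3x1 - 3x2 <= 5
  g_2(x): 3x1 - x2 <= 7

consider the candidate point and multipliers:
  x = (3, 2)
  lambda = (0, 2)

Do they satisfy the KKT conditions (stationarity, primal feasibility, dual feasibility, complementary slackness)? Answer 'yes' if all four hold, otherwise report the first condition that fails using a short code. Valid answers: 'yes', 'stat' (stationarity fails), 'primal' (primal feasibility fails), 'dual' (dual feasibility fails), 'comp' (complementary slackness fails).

Gradient of f: grad f(x) = Q x + c = (-6, 2)
Constraint values g_i(x) = a_i^T x - b_i:
  g_1((3, 2)) = -2
  g_2((3, 2)) = 0
Stationarity residual: grad f(x) + sum_i lambda_i a_i = (0, 0)
  -> stationarity OK
Primal feasibility (all g_i <= 0): OK
Dual feasibility (all lambda_i >= 0): OK
Complementary slackness (lambda_i * g_i(x) = 0 for all i): OK

Verdict: yes, KKT holds.

yes


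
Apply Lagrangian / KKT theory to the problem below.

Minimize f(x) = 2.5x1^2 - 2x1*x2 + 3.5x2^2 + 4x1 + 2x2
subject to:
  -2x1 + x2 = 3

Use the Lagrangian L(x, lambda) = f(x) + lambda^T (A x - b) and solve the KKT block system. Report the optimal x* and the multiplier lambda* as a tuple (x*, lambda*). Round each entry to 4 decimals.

Form the Lagrangian:
  L(x, lambda) = (1/2) x^T Q x + c^T x + lambda^T (A x - b)
Stationarity (grad_x L = 0): Q x + c + A^T lambda = 0.
Primal feasibility: A x = b.

This gives the KKT block system:
  [ Q   A^T ] [ x     ]   [-c ]
  [ A    0  ] [ lambda ] = [ b ]

Solving the linear system:
  x*      = (-1.76, -0.52)
  lambda* = (-1.88)
  f(x*)   = -1.22

x* = (-1.76, -0.52), lambda* = (-1.88)


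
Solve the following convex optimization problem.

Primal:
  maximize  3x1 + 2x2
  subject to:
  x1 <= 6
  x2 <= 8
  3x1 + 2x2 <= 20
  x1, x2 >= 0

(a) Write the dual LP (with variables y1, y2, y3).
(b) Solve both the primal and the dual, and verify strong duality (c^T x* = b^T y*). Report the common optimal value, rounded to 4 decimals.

The standard primal-dual pair for 'max c^T x s.t. A x <= b, x >= 0' is:
  Dual:  min b^T y  s.t.  A^T y >= c,  y >= 0.

So the dual LP is:
  minimize  6y1 + 8y2 + 20y3
  subject to:
    y1 + 3y3 >= 3
    y2 + 2y3 >= 2
    y1, y2, y3 >= 0

Solving the primal: x* = (1.3333, 8).
  primal value c^T x* = 20.
Solving the dual: y* = (0, 0, 1).
  dual value b^T y* = 20.
Strong duality: c^T x* = b^T y*. Confirmed.

20


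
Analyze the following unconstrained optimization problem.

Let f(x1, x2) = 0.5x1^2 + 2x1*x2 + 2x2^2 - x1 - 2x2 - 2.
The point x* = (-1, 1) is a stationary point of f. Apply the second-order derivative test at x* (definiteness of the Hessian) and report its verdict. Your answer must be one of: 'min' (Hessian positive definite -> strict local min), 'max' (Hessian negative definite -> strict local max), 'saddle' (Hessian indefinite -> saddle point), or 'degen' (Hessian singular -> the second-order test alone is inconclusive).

Compute the Hessian H = grad^2 f:
  H = [[1, 2], [2, 4]]
Verify stationarity: grad f(x*) = H x* + g = (0, 0).
Eigenvalues of H: 0, 5.
H has a zero eigenvalue (singular; positive semidefinite but not definite), so H is neither positive definite, negative definite, nor indefinite. The second-order test alone is inconclusive -> degen.
(Indeed, f is constant along the null direction of H through x*, so x* is not a strict local extremum.)

degen


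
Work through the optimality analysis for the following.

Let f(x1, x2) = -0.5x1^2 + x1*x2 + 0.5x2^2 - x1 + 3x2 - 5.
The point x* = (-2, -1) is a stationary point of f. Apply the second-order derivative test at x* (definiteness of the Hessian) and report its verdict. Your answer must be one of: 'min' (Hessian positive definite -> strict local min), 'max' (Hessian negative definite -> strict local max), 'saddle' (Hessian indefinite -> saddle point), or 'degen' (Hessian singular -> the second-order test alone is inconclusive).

Compute the Hessian H = grad^2 f:
  H = [[-1, 1], [1, 1]]
Verify stationarity: grad f(x*) = H x* + g = (0, 0).
Eigenvalues of H: -1.4142, 1.4142.
Eigenvalues have mixed signs, so H is indefinite -> x* is a saddle point.

saddle


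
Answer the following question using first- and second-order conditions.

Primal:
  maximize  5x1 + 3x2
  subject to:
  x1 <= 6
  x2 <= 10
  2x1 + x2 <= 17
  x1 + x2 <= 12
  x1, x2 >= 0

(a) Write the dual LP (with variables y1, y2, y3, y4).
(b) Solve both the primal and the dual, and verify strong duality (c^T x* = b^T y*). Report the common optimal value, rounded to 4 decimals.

The standard primal-dual pair for 'max c^T x s.t. A x <= b, x >= 0' is:
  Dual:  min b^T y  s.t.  A^T y >= c,  y >= 0.

So the dual LP is:
  minimize  6y1 + 10y2 + 17y3 + 12y4
  subject to:
    y1 + 2y3 + y4 >= 5
    y2 + y3 + y4 >= 3
    y1, y2, y3, y4 >= 0

Solving the primal: x* = (5, 7).
  primal value c^T x* = 46.
Solving the dual: y* = (0, 0, 2, 1).
  dual value b^T y* = 46.
Strong duality: c^T x* = b^T y*. Confirmed.

46


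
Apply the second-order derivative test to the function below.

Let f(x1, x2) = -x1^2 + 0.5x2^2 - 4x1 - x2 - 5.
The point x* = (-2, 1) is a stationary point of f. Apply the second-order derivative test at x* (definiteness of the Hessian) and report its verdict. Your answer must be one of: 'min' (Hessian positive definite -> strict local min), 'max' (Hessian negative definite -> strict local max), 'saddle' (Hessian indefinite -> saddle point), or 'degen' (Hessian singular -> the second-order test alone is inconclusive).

Compute the Hessian H = grad^2 f:
  H = [[-2, 0], [0, 1]]
Verify stationarity: grad f(x*) = H x* + g = (0, 0).
Eigenvalues of H: -2, 1.
Eigenvalues have mixed signs, so H is indefinite -> x* is a saddle point.

saddle


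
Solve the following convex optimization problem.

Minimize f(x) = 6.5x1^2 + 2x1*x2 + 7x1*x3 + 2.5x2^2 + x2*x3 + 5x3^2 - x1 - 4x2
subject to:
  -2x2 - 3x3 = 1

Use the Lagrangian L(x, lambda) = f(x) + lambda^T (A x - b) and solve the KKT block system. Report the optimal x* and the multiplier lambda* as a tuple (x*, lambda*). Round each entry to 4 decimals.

Form the Lagrangian:
  L(x, lambda) = (1/2) x^T Q x + c^T x + lambda^T (A x - b)
Stationarity (grad_x L = 0): Q x + c + A^T lambda = 0.
Primal feasibility: A x = b.

This gives the KKT block system:
  [ Q   A^T ] [ x     ]   [-c ]
  [ A    0  ] [ lambda ] = [ b ]

Solving the linear system:
  x*      = (0.3322, 0.3695, -0.5797)
  lambda* = (-1.0339)
  f(x*)   = -0.3881

x* = (0.3322, 0.3695, -0.5797), lambda* = (-1.0339)


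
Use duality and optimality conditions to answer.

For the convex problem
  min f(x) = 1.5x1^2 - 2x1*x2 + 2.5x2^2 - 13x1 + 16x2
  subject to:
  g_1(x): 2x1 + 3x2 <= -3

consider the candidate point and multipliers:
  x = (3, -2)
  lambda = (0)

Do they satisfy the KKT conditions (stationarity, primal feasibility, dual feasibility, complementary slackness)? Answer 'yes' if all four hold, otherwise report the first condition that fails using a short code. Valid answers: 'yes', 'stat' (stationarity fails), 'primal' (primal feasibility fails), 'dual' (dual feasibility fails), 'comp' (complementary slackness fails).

Gradient of f: grad f(x) = Q x + c = (0, 0)
Constraint values g_i(x) = a_i^T x - b_i:
  g_1((3, -2)) = 3
Stationarity residual: grad f(x) + sum_i lambda_i a_i = (0, 0)
  -> stationarity OK
Primal feasibility (all g_i <= 0): FAILS
Dual feasibility (all lambda_i >= 0): OK
Complementary slackness (lambda_i * g_i(x) = 0 for all i): OK

Verdict: the first failing condition is primal_feasibility -> primal.

primal


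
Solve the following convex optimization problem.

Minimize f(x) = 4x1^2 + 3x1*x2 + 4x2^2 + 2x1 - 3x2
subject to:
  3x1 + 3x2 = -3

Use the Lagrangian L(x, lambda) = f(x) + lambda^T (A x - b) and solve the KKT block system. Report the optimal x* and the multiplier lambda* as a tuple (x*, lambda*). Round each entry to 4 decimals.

Form the Lagrangian:
  L(x, lambda) = (1/2) x^T Q x + c^T x + lambda^T (A x - b)
Stationarity (grad_x L = 0): Q x + c + A^T lambda = 0.
Primal feasibility: A x = b.

This gives the KKT block system:
  [ Q   A^T ] [ x     ]   [-c ]
  [ A    0  ] [ lambda ] = [ b ]

Solving the linear system:
  x*      = (-1, 0)
  lambda* = (2)
  f(x*)   = 2

x* = (-1, 0), lambda* = (2)


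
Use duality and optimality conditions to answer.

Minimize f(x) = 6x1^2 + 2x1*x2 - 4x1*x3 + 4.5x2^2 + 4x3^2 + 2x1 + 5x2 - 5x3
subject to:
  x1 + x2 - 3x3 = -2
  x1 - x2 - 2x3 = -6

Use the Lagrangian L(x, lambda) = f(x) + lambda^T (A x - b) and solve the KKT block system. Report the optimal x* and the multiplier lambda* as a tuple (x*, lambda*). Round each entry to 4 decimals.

Form the Lagrangian:
  L(x, lambda) = (1/2) x^T Q x + c^T x + lambda^T (A x - b)
Stationarity (grad_x L = 0): Q x + c + A^T lambda = 0.
Primal feasibility: A x = b.

This gives the KKT block system:
  [ Q   A^T ] [ x     ]   [-c ]
  [ A    0  ] [ lambda ] = [ b ]

Solving the linear system:
  x*      = (-0.9217, 2.6157, 1.2313)
  lambda* = (-8.9715, 17.726)
  f(x*)   = 46.7456

x* = (-0.9217, 2.6157, 1.2313), lambda* = (-8.9715, 17.726)


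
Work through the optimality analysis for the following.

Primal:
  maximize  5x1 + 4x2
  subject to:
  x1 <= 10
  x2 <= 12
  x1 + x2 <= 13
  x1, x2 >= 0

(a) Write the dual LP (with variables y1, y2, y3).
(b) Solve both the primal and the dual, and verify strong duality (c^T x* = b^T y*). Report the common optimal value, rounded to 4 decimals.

The standard primal-dual pair for 'max c^T x s.t. A x <= b, x >= 0' is:
  Dual:  min b^T y  s.t.  A^T y >= c,  y >= 0.

So the dual LP is:
  minimize  10y1 + 12y2 + 13y3
  subject to:
    y1 + y3 >= 5
    y2 + y3 >= 4
    y1, y2, y3 >= 0

Solving the primal: x* = (10, 3).
  primal value c^T x* = 62.
Solving the dual: y* = (1, 0, 4).
  dual value b^T y* = 62.
Strong duality: c^T x* = b^T y*. Confirmed.

62


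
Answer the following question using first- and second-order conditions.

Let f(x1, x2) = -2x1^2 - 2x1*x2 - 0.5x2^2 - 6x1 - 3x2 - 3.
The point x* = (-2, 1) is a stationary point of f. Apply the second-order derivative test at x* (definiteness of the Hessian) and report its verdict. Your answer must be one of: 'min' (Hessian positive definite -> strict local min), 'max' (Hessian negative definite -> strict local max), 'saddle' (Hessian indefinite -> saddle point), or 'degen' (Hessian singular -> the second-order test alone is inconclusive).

Compute the Hessian H = grad^2 f:
  H = [[-4, -2], [-2, -1]]
Verify stationarity: grad f(x*) = H x* + g = (0, 0).
Eigenvalues of H: -5, 0.
H has a zero eigenvalue (singular; negative semidefinite but not definite), so H is neither positive definite, negative definite, nor indefinite. The second-order test alone is inconclusive -> degen.
(Indeed, f is constant along the null direction of H through x*, so x* is not a strict local extremum.)

degen


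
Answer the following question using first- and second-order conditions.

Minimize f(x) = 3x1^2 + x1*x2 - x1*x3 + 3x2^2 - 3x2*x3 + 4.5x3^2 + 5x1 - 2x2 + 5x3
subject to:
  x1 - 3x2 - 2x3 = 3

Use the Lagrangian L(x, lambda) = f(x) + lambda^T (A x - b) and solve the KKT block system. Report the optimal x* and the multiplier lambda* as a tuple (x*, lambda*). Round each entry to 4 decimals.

Form the Lagrangian:
  L(x, lambda) = (1/2) x^T Q x + c^T x + lambda^T (A x - b)
Stationarity (grad_x L = 0): Q x + c + A^T lambda = 0.
Primal feasibility: A x = b.

This gives the KKT block system:
  [ Q   A^T ] [ x     ]   [-c ]
  [ A    0  ] [ lambda ] = [ b ]

Solving the linear system:
  x*      = (-0.7506, -0.5551, -1.0427)
  lambda* = (-0.9843)
  f(x*)   = -2.4517

x* = (-0.7506, -0.5551, -1.0427), lambda* = (-0.9843)


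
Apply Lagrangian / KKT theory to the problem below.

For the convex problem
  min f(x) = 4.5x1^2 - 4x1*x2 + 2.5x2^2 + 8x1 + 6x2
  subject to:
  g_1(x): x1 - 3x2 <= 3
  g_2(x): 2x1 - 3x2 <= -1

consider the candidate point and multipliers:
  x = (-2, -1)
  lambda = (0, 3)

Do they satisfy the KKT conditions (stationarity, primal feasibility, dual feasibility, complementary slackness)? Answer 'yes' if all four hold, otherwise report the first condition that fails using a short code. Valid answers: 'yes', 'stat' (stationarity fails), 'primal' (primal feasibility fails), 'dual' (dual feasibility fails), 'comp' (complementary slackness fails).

Gradient of f: grad f(x) = Q x + c = (-6, 9)
Constraint values g_i(x) = a_i^T x - b_i:
  g_1((-2, -1)) = -2
  g_2((-2, -1)) = 0
Stationarity residual: grad f(x) + sum_i lambda_i a_i = (0, 0)
  -> stationarity OK
Primal feasibility (all g_i <= 0): OK
Dual feasibility (all lambda_i >= 0): OK
Complementary slackness (lambda_i * g_i(x) = 0 for all i): OK

Verdict: yes, KKT holds.

yes


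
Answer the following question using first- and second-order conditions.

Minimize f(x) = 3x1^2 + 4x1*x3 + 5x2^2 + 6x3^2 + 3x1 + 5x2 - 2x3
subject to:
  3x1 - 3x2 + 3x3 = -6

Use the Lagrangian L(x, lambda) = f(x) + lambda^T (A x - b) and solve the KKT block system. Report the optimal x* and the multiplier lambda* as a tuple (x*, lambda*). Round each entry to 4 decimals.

Form the Lagrangian:
  L(x, lambda) = (1/2) x^T Q x + c^T x + lambda^T (A x - b)
Stationarity (grad_x L = 0): Q x + c + A^T lambda = 0.
Primal feasibility: A x = b.

This gives the KKT block system:
  [ Q   A^T ] [ x     ]   [-c ]
  [ A    0  ] [ lambda ] = [ b ]

Solving the linear system:
  x*      = (-1.8846, 0.2692, 0.1538)
  lambda* = (2.5641)
  f(x*)   = 5.3846

x* = (-1.8846, 0.2692, 0.1538), lambda* = (2.5641)


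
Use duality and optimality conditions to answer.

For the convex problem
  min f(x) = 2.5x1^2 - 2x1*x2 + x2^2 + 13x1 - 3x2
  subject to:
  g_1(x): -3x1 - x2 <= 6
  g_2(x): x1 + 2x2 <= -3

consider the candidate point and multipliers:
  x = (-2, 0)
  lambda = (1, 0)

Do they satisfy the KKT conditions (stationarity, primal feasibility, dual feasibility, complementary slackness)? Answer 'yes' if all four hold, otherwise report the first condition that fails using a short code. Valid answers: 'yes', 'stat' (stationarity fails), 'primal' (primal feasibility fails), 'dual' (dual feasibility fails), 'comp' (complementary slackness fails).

Gradient of f: grad f(x) = Q x + c = (3, 1)
Constraint values g_i(x) = a_i^T x - b_i:
  g_1((-2, 0)) = 0
  g_2((-2, 0)) = 1
Stationarity residual: grad f(x) + sum_i lambda_i a_i = (0, 0)
  -> stationarity OK
Primal feasibility (all g_i <= 0): FAILS
Dual feasibility (all lambda_i >= 0): OK
Complementary slackness (lambda_i * g_i(x) = 0 for all i): OK

Verdict: the first failing condition is primal_feasibility -> primal.

primal


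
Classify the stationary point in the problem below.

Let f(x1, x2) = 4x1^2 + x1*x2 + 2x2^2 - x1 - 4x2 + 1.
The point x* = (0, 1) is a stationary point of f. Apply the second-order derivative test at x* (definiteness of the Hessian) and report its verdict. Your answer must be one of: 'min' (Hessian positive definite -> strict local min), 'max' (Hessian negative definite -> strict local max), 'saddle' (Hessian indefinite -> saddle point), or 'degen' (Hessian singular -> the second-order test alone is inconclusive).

Compute the Hessian H = grad^2 f:
  H = [[8, 1], [1, 4]]
Verify stationarity: grad f(x*) = H x* + g = (0, 0).
Eigenvalues of H: 3.7639, 8.2361.
Both eigenvalues > 0, so H is positive definite -> x* is a strict local min.

min


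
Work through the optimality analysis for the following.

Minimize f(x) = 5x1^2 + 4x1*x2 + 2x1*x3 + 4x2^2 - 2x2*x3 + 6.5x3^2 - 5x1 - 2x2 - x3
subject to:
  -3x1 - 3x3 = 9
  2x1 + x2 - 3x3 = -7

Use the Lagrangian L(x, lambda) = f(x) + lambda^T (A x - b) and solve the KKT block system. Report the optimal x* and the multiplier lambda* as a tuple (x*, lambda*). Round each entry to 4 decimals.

Form the Lagrangian:
  L(x, lambda) = (1/2) x^T Q x + c^T x + lambda^T (A x - b)
Stationarity (grad_x L = 0): Q x + c + A^T lambda = 0.
Primal feasibility: A x = b.

This gives the KKT block system:
  [ Q   A^T ] [ x     ]   [-c ]
  [ A    0  ] [ lambda ] = [ b ]

Solving the linear system:
  x*      = (-3.478, 1.3899, 0.478)
  lambda* = (-7.2558, 5.7484)
  f(x*)   = 59.8365

x* = (-3.478, 1.3899, 0.478), lambda* = (-7.2558, 5.7484)


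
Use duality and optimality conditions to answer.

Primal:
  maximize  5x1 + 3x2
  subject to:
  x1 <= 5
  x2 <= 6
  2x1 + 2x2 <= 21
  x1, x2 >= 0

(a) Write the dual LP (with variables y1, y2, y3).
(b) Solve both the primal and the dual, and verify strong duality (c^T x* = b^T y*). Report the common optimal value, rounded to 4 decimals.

The standard primal-dual pair for 'max c^T x s.t. A x <= b, x >= 0' is:
  Dual:  min b^T y  s.t.  A^T y >= c,  y >= 0.

So the dual LP is:
  minimize  5y1 + 6y2 + 21y3
  subject to:
    y1 + 2y3 >= 5
    y2 + 2y3 >= 3
    y1, y2, y3 >= 0

Solving the primal: x* = (5, 5.5).
  primal value c^T x* = 41.5.
Solving the dual: y* = (2, 0, 1.5).
  dual value b^T y* = 41.5.
Strong duality: c^T x* = b^T y*. Confirmed.

41.5


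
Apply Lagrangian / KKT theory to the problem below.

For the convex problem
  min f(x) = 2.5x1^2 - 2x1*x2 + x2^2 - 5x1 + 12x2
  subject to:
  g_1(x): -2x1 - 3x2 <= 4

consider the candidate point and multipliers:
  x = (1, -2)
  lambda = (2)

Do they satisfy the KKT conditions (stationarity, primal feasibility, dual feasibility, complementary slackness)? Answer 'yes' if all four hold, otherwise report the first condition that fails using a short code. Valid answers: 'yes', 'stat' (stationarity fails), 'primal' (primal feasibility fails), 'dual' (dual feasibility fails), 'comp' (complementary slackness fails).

Gradient of f: grad f(x) = Q x + c = (4, 6)
Constraint values g_i(x) = a_i^T x - b_i:
  g_1((1, -2)) = 0
Stationarity residual: grad f(x) + sum_i lambda_i a_i = (0, 0)
  -> stationarity OK
Primal feasibility (all g_i <= 0): OK
Dual feasibility (all lambda_i >= 0): OK
Complementary slackness (lambda_i * g_i(x) = 0 for all i): OK

Verdict: yes, KKT holds.

yes


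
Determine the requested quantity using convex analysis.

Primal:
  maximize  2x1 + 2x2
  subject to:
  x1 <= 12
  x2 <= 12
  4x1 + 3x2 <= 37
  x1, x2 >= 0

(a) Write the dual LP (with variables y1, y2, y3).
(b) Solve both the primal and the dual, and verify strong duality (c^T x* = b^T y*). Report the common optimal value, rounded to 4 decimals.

The standard primal-dual pair for 'max c^T x s.t. A x <= b, x >= 0' is:
  Dual:  min b^T y  s.t.  A^T y >= c,  y >= 0.

So the dual LP is:
  minimize  12y1 + 12y2 + 37y3
  subject to:
    y1 + 4y3 >= 2
    y2 + 3y3 >= 2
    y1, y2, y3 >= 0

Solving the primal: x* = (0.25, 12).
  primal value c^T x* = 24.5.
Solving the dual: y* = (0, 0.5, 0.5).
  dual value b^T y* = 24.5.
Strong duality: c^T x* = b^T y*. Confirmed.

24.5


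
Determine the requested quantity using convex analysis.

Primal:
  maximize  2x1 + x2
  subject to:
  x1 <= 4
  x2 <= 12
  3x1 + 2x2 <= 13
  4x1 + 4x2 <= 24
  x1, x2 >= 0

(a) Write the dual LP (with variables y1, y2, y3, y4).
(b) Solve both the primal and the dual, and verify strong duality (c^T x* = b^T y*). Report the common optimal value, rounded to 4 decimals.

The standard primal-dual pair for 'max c^T x s.t. A x <= b, x >= 0' is:
  Dual:  min b^T y  s.t.  A^T y >= c,  y >= 0.

So the dual LP is:
  minimize  4y1 + 12y2 + 13y3 + 24y4
  subject to:
    y1 + 3y3 + 4y4 >= 2
    y2 + 2y3 + 4y4 >= 1
    y1, y2, y3, y4 >= 0

Solving the primal: x* = (4, 0.5).
  primal value c^T x* = 8.5.
Solving the dual: y* = (0.5, 0, 0.5, 0).
  dual value b^T y* = 8.5.
Strong duality: c^T x* = b^T y*. Confirmed.

8.5
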